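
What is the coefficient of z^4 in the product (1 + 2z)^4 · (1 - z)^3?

-16

Coefficient of z^4 = Σ_{j} C(4,j)·2^j·C(3,4-j)·(-1)^(4-j) for j from 1 to 4.
= (-8) + 72 + (-96) + 16 = -16.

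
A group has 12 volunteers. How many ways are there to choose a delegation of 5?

792

This is C(12,5) = 792.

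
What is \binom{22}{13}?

497420

C(22,13) = C(22,9) by symmetry.
C(22,9) = (22·21·20·19·18·17·16·15·14) / 9! = 180503769600 / 362880 = 497420.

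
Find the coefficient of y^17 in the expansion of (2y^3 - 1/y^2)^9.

4608

General term: C(9,j)·(2y^3)^j·(-1/y^2)^(9-j), with y-exponent 3j − 2(9−j) = 5j − 18.
Set 5j − 18 = 17: j = 7.
C(9,7) = 36; 2^7 = 128; (-1)^2 = 1.
Coefficient = 36 · 128 · 1 = 4608.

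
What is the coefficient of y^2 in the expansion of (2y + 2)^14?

The general term is C(14,j)·(2y)^j·(2)^(14-j); the y^2 term has j = 2.
C(14,2) = 91.
Coefficient = C(14,2) · 2^2 · 2^12 = 91 · 4 · 4096 = 1490944.

1490944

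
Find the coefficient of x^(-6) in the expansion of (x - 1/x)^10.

General term: C(10,j)·(x)^j·(-1/x)^(10-j), with x-exponent 1j − 1(10−j) = 2j − 10.
Set 2j − 10 = -6: j = 2.
C(10,2) = 45; 1^2 = 1; (-1)^8 = 1.
Coefficient = 45 · 1 · 1 = 45.

45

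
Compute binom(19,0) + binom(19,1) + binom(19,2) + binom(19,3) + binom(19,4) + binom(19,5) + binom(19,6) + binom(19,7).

94184

1 + 19 + 171 + 969 + 3876 + 11628 + 27132 + 50388 = 94184.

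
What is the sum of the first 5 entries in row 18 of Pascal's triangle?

1 + 18 + 153 + 816 + 3060 = 4048.

4048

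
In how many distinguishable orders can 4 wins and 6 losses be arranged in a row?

Choose positions for the wins: C(10,4) = 210.

210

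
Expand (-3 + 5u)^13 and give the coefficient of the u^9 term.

The general term is C(13,j)·(-3)^j·(5u)^(13-j); the u^9 term has j = 4.
C(13,4) = 715.
Coefficient = C(13,4) · (-3)^4 · 5^9 = 715 · 81 · 1953125 = 113115234375.

113115234375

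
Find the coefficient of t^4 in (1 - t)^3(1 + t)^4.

3

Coefficient of t^4 = Σ_{j} C(3,j)·(-1)^j·C(4,4-j)·1^(4-j) for j from 0 to 3.
= 1 + (-12) + 18 + (-4) = 3.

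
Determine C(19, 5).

C(19,5) = (19·18·17·16·15) / 5! = 1395360 / 120 = 11628.

11628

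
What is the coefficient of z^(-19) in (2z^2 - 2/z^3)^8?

General term: C(8,j)·(2z^2)^j·(-2/z^3)^(8-j), with z-exponent 2j − 3(8−j) = 5j − 24.
Set 5j − 24 = -19: j = 1.
C(8,1) = 8; 2^1 = 2; (-2)^7 = -128.
Coefficient = 8 · 2 · (-128) = -2048.

-2048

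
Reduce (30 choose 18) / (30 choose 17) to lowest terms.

13/18

C(n,k+1)/C(n,k) = (n−k)/(k+1) = (30−17)/(17+1) = 13/18.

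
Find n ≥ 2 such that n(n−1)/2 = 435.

n(n−1)/2 = 435 ⇒ n(n−1) = 870. Since 30·29 = 870, n = 30.

30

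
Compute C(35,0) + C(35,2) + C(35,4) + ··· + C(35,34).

Half of (1+1)^35 + (1−1)^35 gives the even-index sum: 2^34 = 17179869184.

17179869184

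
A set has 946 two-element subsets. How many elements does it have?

n(n−1)/2 = 946 ⇒ n(n−1) = 1892. Since 44·43 = 1892, n = 44.

44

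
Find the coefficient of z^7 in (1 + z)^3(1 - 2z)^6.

-144

Coefficient of z^7 = Σ_{j} C(3,j)·1^j·C(6,7-j)·(-2)^(7-j) for j from 1 to 3.
= 192 + (-576) + 240 = -144.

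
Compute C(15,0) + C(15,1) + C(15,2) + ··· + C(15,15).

Setting x = 1 in (1+x)^15 gives Σ C(15,k) = 2^15 = 32768.

32768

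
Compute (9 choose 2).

36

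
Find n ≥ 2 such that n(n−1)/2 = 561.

34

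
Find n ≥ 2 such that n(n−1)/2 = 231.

22

n(n−1)/2 = 231 ⇒ n(n−1) = 462. Since 22·21 = 462, n = 22.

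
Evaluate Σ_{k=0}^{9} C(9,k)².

By Vandermonde's identity, Σ C(9,k)² = C(18,9) = 48620.

48620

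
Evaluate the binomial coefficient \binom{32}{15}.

565722720

C(32,15) = (32·31·30·29·28·27·26·25·24·23·22·21·20·19·18) / 15! = 739781100339240960000 / 1307674368000 = 565722720.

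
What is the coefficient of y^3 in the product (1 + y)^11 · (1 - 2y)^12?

-11

Coefficient of y^3 = Σ_{j} C(11,j)·1^j·C(12,3-j)·(-2)^(3-j) for j from 0 to 3.
= (-1760) + 2904 + (-1320) + 165 = -11.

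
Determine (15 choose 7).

C(15,7) = (15·14·13·12·11·10·9) / 7! = 32432400 / 5040 = 6435.

6435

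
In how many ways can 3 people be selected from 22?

This is C(22,3) = 1540.

1540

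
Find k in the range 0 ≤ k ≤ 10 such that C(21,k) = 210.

C(21,k) increases on 0 ≤ k ≤ 10. C(21,1) = 21 and C(21,2) = 210, so k = 2.

2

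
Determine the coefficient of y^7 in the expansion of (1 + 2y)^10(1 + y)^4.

131904

Coefficient of y^7 = Σ_{j} C(10,j)·2^j·C(4,7-j)·1^(7-j) for j from 3 to 7.
= 960 + 13440 + 48384 + 53760 + 15360 = 131904.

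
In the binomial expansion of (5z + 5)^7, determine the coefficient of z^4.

2734375

The general term is C(7,j)·(5z)^j·(5)^(7-j); the z^4 term has j = 4.
C(7,4) = 35.
Coefficient = C(7,4) · 5^4 · 5^3 = 35 · 625 · 125 = 2734375.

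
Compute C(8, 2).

C(8,2) = (8·7) / 2! = 56 / 2 = 28.

28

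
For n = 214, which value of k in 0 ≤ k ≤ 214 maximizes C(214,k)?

C(214,k) is maximized at k = 214/2 = 107.

107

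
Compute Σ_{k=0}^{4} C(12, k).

1 + 12 + 66 + 220 + 495 = 794.

794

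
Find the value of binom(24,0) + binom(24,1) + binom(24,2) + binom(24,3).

1 + 24 + 276 + 2024 = 2325.

2325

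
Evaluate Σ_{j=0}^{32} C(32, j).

4294967296

Setting x = 1 in (1+x)^32 gives Σ C(32,j) = 2^32 = 4294967296.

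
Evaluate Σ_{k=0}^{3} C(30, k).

4526

1 + 30 + 435 + 4060 = 4526.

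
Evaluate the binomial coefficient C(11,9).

55

C(11,9) = C(11,2) by symmetry.
C(11,2) = (11·10) / 2! = 110 / 2 = 55.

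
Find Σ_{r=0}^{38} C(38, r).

274877906944

The entries of row 38 sum to 2^38 = 274877906944.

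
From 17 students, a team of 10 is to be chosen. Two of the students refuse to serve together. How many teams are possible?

All 10-subsets: C(17,10) = 19448. Those containing both fixed elements: C(15,8) = 6435.
19448 − 6435 = 13013.

13013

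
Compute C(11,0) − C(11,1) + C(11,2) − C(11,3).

-120

The partial alternating sum Σ_{k=0}^{3} (−1)^k C(11,k) = (−1)^3 C(10,3) = -120.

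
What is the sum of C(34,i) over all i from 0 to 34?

Setting x = 1 in (1+x)^34 gives Σ C(34,i) = 2^34 = 17179869184.

17179869184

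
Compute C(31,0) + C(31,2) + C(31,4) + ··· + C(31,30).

1073741824

Half of (1+1)^31 + (1−1)^31 gives the even-index sum: 2^30 = 1073741824.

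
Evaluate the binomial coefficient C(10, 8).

45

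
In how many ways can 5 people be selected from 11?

This is C(11,5) = 462.

462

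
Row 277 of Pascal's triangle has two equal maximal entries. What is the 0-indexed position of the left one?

For odd n = 277, C(277,i) peaks at i = (n−1)/2 and (n+1)/2; the lesser is 138.

138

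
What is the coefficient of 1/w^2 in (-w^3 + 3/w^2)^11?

721710

General term: C(11,j)·(-w^3)^j·(3/w^2)^(11-j), with w-exponent 3j − 2(11−j) = 5j − 22.
Set 5j − 22 = -2: j = 4.
C(11,4) = 330; (-1)^4 = 1; 3^7 = 2187.
Coefficient = 330 · 1 · 2187 = 721710.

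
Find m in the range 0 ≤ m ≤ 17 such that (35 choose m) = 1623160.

C(35,m) increases on 0 ≤ m ≤ 17. C(35,5) = 324632 and C(35,6) = 1623160, so m = 6.

6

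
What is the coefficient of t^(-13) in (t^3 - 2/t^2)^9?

General term: C(9,j)·(t^3)^j·(-2/t^2)^(9-j), with t-exponent 3j − 2(9−j) = 5j − 18.
Set 5j − 18 = -13: j = 1.
C(9,1) = 9; 1^1 = 1; (-2)^8 = 256.
Coefficient = 9 · 1 · 256 = 2304.

2304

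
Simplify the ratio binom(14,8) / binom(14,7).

C(n,k+1)/C(n,k) = (n−k)/(k+1) = (14−7)/(7+1) = 7/8.

7/8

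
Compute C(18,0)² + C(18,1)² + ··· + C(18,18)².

9075135300

By Vandermonde's identity, Σ C(18,r)² = C(36,18) = 9075135300.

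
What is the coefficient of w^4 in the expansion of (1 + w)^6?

15

The general term is C(6,j)·(1)^j·(w)^(6-j); the w^4 term has j = 2.
C(6,2) = 15.
Coefficient = C(6,2) = 15.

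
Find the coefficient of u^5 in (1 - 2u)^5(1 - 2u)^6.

-14784

(1 - 2u)^5(1 - 2u)^6 = (1 - 2u)^11, so the coefficient of u^5 is C(11,5)·(-2)^5 = 462·-32 = -14784.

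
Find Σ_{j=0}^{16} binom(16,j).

65536

The entries of row 16 sum to 2^16 = 65536.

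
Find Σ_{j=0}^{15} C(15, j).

The entries of row 15 sum to 2^15 = 32768.

32768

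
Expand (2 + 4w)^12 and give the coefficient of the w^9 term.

The general term is C(12,j)·(2)^j·(4w)^(12-j); the w^9 term has j = 3.
C(12,3) = 220.
Coefficient = C(12,3) · 2^3 · 4^9 = 220 · 8 · 262144 = 461373440.

461373440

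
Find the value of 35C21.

2319959400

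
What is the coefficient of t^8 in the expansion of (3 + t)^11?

The general term is C(11,j)·(3)^j·(t)^(11-j); the t^8 term has j = 3.
C(11,3) = 165.
Coefficient = C(11,3) · 3^3 = 165 · 27 = 4455.

4455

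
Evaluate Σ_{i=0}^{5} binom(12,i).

1586

1 + 12 + 66 + 220 + 495 + 792 = 1586.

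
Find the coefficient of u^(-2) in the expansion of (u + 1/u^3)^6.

General term: C(6,j)·(u)^j·(1/u^3)^(6-j), with u-exponent 1j − 3(6−j) = 4j − 18.
Set 4j − 18 = -2: j = 4.
C(6,4) = 15; 1^4 = 1; 1^2 = 1.
Coefficient = 15 · 1 · 1 = 15.

15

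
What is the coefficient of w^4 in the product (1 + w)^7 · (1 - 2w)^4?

51

Coefficient of w^4 = Σ_{j} C(7,j)·1^j·C(4,4-j)·(-2)^(4-j) for j from 0 to 4.
= 16 + (-224) + 504 + (-280) + 35 = 51.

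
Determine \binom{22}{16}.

C(22,16) = C(22,6) by symmetry.
C(22,6) = (22·21·20·19·18·17) / 6! = 53721360 / 720 = 74613.

74613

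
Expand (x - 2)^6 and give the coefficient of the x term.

-192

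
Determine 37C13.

C(37,13) = (37·36·35·34·33·32·31·30·29·28·27·26·25) / 13! = 22183557976419840000 / 6227020800 = 3562467300.

3562467300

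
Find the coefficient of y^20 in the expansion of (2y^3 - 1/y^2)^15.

-3075072

General term: C(15,j)·(2y^3)^j·(-1/y^2)^(15-j), with y-exponent 3j − 2(15−j) = 5j − 30.
Set 5j − 30 = 20: j = 10.
C(15,10) = 3003; 2^10 = 1024; (-1)^5 = -1.
Coefficient = 3003 · 1024 · (-1) = -3075072.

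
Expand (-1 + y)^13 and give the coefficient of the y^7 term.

1716

The general term is C(13,j)·(-1)^j·(y)^(13-j); the y^7 term has j = 6.
C(13,6) = 1716.
Coefficient = C(13,6) = 1716.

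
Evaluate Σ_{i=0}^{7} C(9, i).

1 + 9 + 36 + 84 + 126 + 126 + 84 + 36 = 502.

502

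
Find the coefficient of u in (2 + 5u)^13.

The general term is C(13,j)·(2)^j·(5u)^(13-j); the u^1 term has j = 12.
C(13,12) = 13.
Coefficient = C(13,12) · 2^12 · 5^1 = 13 · 4096 · 5 = 266240.

266240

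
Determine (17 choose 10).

19448

C(17,10) = C(17,7) by symmetry.
C(17,7) = (17·16·15·14·13·12·11) / 7! = 98017920 / 5040 = 19448.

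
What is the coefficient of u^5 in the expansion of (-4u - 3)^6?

18432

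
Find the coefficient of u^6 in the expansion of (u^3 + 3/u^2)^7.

945

General term: C(7,j)·(u^3)^j·(3/u^2)^(7-j), with u-exponent 3j − 2(7−j) = 5j − 14.
Set 5j − 14 = 6: j = 4.
C(7,4) = 35; 1^4 = 1; 3^3 = 27.
Coefficient = 35 · 1 · 27 = 945.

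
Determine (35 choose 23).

C(35,23) = C(35,12) by symmetry.
C(35,12) = (35·34·33·32·31·30·29·28·27·26·25·24) / 12! = 399703747322880000 / 479001600 = 834451800.

834451800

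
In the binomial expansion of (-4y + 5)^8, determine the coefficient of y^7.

-655360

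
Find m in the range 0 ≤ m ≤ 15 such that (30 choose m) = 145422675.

14

C(30,m) increases on 0 ≤ m ≤ 15. C(30,13) = 119759850 and C(30,14) = 145422675, so m = 14.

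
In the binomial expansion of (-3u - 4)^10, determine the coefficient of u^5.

62705664

The general term is C(10,j)·(-3u)^j·(-4)^(10-j); the u^5 term has j = 5.
C(10,5) = 252.
Coefficient = C(10,5) · (-3)^5 · (-4)^5 = 252 · (-243) · (-1024) = 62705664.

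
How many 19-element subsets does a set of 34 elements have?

1855967520

C(34,19) = C(34,15) by symmetry.
C(34,15) = (34·33·32·31·30·29·28·27·26·25·24·23·22·21·20) / 15! = 2427001153744527360000 / 1307674368000 = 1855967520.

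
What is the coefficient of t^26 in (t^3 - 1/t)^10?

-10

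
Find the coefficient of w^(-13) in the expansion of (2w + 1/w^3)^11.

14784

General term: C(11,j)·(2w)^j·(1/w^3)^(11-j), with w-exponent 1j − 3(11−j) = 4j − 33.
Set 4j − 33 = -13: j = 5.
C(11,5) = 462; 2^5 = 32; 1^6 = 1.
Coefficient = 462 · 32 · 1 = 14784.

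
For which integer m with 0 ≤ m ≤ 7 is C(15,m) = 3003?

5

C(15,m) increases on 0 ≤ m ≤ 7. C(15,4) = 1365 and C(15,5) = 3003, so m = 5.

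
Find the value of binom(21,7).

C(21,7) = (21·20·19·18·17·16·15) / 7! = 586051200 / 5040 = 116280.

116280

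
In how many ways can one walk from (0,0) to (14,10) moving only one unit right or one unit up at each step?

1961256

Each path is a sequence of 24 steps with 14 rights: C(24,14) = 1961256.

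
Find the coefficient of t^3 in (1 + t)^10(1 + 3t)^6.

2820

Coefficient of t^3 = Σ_{j} C(10,j)·1^j·C(6,3-j)·3^(3-j) for j from 0 to 3.
= 540 + 1350 + 810 + 120 = 2820.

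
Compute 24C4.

C(24,4) = (24·23·22·21) / 4! = 255024 / 24 = 10626.

10626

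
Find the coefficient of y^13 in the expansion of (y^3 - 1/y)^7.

21

General term: C(7,j)·(y^3)^j·(-1/y)^(7-j), with y-exponent 3j − 1(7−j) = 4j − 7.
Set 4j − 7 = 13: j = 5.
C(7,5) = 21; 1^5 = 1; (-1)^2 = 1.
Coefficient = 21 · 1 · 1 = 21.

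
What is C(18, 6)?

C(18,6) = (18·17·16·15·14·13) / 6! = 13366080 / 720 = 18564.

18564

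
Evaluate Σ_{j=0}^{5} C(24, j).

55455

1 + 24 + 276 + 2024 + 10626 + 42504 = 55455.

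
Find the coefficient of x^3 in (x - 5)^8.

-175000

The general term is C(8,j)·(x)^j·(-5)^(8-j); the x^3 term has j = 3.
C(8,3) = 56.
Coefficient = C(8,3) · (-5)^5 = 56 · (-3125) = -175000.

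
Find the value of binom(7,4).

35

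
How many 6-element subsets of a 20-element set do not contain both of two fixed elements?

All 6-subsets: C(20,6) = 38760. Those containing both fixed elements: C(18,4) = 3060.
38760 − 3060 = 35700.

35700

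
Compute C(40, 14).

23206929840

C(40,14) = (40·39·38·37·36·35·34·33·32·31·30·29·28·27) / 14! = 2023140487449489408000 / 87178291200 = 23206929840.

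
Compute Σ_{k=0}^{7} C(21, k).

1 + 21 + 210 + 1330 + 5985 + 20349 + 54264 + 116280 = 198440.

198440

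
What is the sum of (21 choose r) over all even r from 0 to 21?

Even-r terms of row 21 sum to 2^20 = 1048576.

1048576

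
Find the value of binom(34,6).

C(34,6) = (34·33·32·31·30·29) / 6! = 968330880 / 720 = 1344904.

1344904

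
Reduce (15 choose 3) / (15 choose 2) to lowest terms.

13/3

C(n,k+1)/C(n,k) = (n−k)/(k+1) = (15−2)/(2+1) = 13/3.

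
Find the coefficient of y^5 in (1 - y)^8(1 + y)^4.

-8

Coefficient of y^5 = Σ_{j} C(8,j)·(-1)^j·C(4,5-j)·1^(5-j) for j from 1 to 5.
= (-8) + 112 + (-336) + 280 + (-56) = -8.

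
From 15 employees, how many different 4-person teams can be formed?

1365

This is C(15,4) = 1365.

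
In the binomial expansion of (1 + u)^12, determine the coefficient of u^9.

220

The general term is C(12,j)·(1)^j·(u)^(12-j); the u^9 term has j = 3.
C(12,3) = 220.
Coefficient = C(12,3) = 220.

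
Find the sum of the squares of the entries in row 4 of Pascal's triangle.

By Vandermonde's identity, Σ C(4,j)² = C(8,4) = 70.

70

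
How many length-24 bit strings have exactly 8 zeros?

735471

Choose the 8 positions: C(24,8) = 735471.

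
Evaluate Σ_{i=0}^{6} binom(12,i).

2510

1 + 12 + 66 + 220 + 495 + 792 + 924 = 2510.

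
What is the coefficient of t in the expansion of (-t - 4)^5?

The general term is C(5,j)·(-t)^j·(-4)^(5-j); the t^1 term has j = 1.
C(5,1) = 5.
Coefficient = C(5,1) · (-1)^1 · (-4)^4 = 5 · (-1) · 256 = -1280.

-1280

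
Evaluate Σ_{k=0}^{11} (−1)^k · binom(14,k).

The partial alternating sum Σ_{k=0}^{11} (−1)^k C(14,k) = (−1)^11 C(13,11) = -78.

-78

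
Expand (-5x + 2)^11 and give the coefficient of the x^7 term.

-412500000

The general term is C(11,j)·(-5x)^j·(2)^(11-j); the x^7 term has j = 7.
C(11,7) = 330.
Coefficient = C(11,7) · (-5)^7 · 2^4 = 330 · (-78125) · 16 = -412500000.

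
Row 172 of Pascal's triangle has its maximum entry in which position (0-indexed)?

86

C(172,r) is maximized at r = 172/2 = 86.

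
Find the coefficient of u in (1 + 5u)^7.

The general term is C(7,j)·(1)^j·(5u)^(7-j); the u^1 term has j = 6.
C(7,6) = 7.
Coefficient = C(7,6) · 5^1 = 7 · 5 = 35.

35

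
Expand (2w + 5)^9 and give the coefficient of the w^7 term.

115200

The general term is C(9,j)·(2w)^j·(5)^(9-j); the w^7 term has j = 7.
C(9,7) = 36.
Coefficient = C(9,7) · 2^7 · 5^2 = 36 · 128 · 25 = 115200.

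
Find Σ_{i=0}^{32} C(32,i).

4294967296

The entries of row 32 sum to 2^32 = 4294967296.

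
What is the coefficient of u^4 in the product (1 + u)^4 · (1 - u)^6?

2

Coefficient of u^4 = Σ_{j} C(4,j)·1^j·C(6,4-j)·(-1)^(4-j) for j from 0 to 4.
= 15 + (-80) + 90 + (-24) + 1 = 2.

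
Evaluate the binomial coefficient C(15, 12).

455

C(15,12) = C(15,3) by symmetry.
C(15,3) = (15·14·13) / 3! = 2730 / 6 = 455.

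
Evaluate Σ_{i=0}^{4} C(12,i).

1 + 12 + 66 + 220 + 495 = 794.

794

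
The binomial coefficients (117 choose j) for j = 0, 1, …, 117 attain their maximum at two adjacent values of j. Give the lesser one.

58

For odd n = 117, C(117,j) peaks at j = (n−1)/2 and (n+1)/2; the lesser is 58.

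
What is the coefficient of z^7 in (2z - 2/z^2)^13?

General term: C(13,j)·(2z)^j·(-2/z^2)^(13-j), with z-exponent 1j − 2(13−j) = 3j − 26.
Set 3j − 26 = 7: j = 11.
C(13,11) = 78; 2^11 = 2048; (-2)^2 = 4.
Coefficient = 78 · 2048 · 4 = 638976.

638976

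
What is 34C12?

548354040

C(34,12) = (34·33·32·31·30·29·28·27·26·25·24·23) / 12! = 262662462526464000 / 479001600 = 548354040.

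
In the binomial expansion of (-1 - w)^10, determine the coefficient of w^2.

45

The general term is C(10,j)·(-1)^j·(-w)^(10-j); the w^2 term has j = 8.
C(10,8) = 45.
Coefficient = C(10,8) = 45.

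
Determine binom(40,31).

273438880

C(40,31) = C(40,9) by symmetry.
C(40,9) = (40·39·38·37·36·35·34·33·32) / 9! = 99225500774400 / 362880 = 273438880.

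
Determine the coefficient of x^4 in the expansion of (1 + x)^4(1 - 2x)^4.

Coefficient of x^4 = Σ_{j} C(4,j)·1^j·C(4,4-j)·(-2)^(4-j) for j from 0 to 4.
= 16 + (-128) + 144 + (-32) + 1 = 1.

1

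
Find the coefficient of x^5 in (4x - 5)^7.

The general term is C(7,j)·(4x)^j·(-5)^(7-j); the x^5 term has j = 5.
C(7,5) = 21.
Coefficient = C(7,5) · 4^5 · (-5)^2 = 21 · 1024 · 25 = 537600.

537600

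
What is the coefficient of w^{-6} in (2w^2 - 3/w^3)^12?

General term: C(12,j)·(2w^2)^j·(-3/w^3)^(12-j), with w-exponent 2j − 3(12−j) = 5j − 36.
Set 5j − 36 = -6: j = 6.
C(12,6) = 924; 2^6 = 64; (-3)^6 = 729.
Coefficient = 924 · 64 · 729 = 43110144.

43110144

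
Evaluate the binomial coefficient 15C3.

C(15,3) = (15·14·13) / 3! = 2730 / 6 = 455.

455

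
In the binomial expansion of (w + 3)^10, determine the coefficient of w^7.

The general term is C(10,j)·(w)^j·(3)^(10-j); the w^7 term has j = 7.
C(10,7) = 120.
Coefficient = C(10,7) · 3^3 = 120 · 27 = 3240.

3240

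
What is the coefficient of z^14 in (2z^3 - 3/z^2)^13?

General term: C(13,j)·(2z^3)^j·(-3/z^2)^(13-j), with z-exponent 3j − 2(13−j) = 5j − 26.
Set 5j − 26 = 14: j = 8.
C(13,8) = 1287; 2^8 = 256; (-3)^5 = -243.
Coefficient = 1287 · 256 · (-243) = -80061696.

-80061696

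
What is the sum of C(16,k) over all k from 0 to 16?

65536

Setting x = 1 in (1+x)^16 gives Σ C(16,k) = 2^16 = 65536.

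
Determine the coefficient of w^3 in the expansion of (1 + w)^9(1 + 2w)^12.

Coefficient of w^3 = Σ_{j} C(9,j)·1^j·C(12,3-j)·2^(3-j) for j from 0 to 3.
= 1760 + 2376 + 864 + 84 = 5084.

5084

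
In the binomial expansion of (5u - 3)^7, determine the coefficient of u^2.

-127575

The general term is C(7,j)·(5u)^j·(-3)^(7-j); the u^2 term has j = 2.
C(7,2) = 21.
Coefficient = C(7,2) · 5^2 · (-3)^5 = 21 · 25 · (-243) = -127575.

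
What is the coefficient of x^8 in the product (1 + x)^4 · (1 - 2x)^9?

Coefficient of x^8 = Σ_{j} C(4,j)·1^j·C(9,8-j)·(-2)^(8-j) for j from 0 to 4.
= 2304 + (-18432) + 32256 + (-16128) + 2016 = 2016.

2016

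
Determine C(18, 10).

43758

C(18,10) = C(18,8) by symmetry.
C(18,8) = (18·17·16·15·14·13·12·11) / 8! = 1764322560 / 40320 = 43758.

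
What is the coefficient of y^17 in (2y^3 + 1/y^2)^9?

4608

General term: C(9,j)·(2y^3)^j·(1/y^2)^(9-j), with y-exponent 3j − 2(9−j) = 5j − 18.
Set 5j − 18 = 17: j = 7.
C(9,7) = 36; 2^7 = 128; 1^2 = 1.
Coefficient = 36 · 128 · 1 = 4608.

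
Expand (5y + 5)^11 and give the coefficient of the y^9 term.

2685546875

The general term is C(11,j)·(5y)^j·(5)^(11-j); the y^9 term has j = 9.
C(11,9) = 55.
Coefficient = C(11,9) · 5^9 · 5^2 = 55 · 1953125 · 25 = 2685546875.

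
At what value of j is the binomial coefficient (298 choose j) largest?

149

C(298,j) is maximized at j = 298/2 = 149.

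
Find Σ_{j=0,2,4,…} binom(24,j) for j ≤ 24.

Even-j terms of row 24 sum to 2^23 = 8388608.

8388608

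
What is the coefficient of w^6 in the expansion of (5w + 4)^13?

439296000000

The general term is C(13,j)·(5w)^j·(4)^(13-j); the w^6 term has j = 6.
C(13,6) = 1716.
Coefficient = C(13,6) · 5^6 · 4^7 = 1716 · 15625 · 16384 = 439296000000.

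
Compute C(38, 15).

15471286560

C(38,15) = (38·37·36·35·34·33·32·31·30·29·28·27·26·25·24) / 15! = 20231404874494894080000 / 1307674368000 = 15471286560.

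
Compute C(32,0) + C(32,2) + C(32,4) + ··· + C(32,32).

Even-i terms of row 32 sum to 2^31 = 2147483648.

2147483648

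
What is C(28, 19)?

6906900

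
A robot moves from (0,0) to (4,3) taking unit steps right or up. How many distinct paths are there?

Each path is a sequence of 7 steps with 4 rights: C(7,4) = 35.

35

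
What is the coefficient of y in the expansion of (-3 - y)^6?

The general term is C(6,j)·(-3)^j·(-y)^(6-j); the y^1 term has j = 5.
C(6,5) = 6.
Coefficient = C(6,5) · (-3)^5 · (-1)^1 = 6 · (-243) · (-1) = 1458.

1458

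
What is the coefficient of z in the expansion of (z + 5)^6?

The general term is C(6,j)·(z)^j·(5)^(6-j); the z^1 term has j = 1.
C(6,1) = 6.
Coefficient = C(6,1) · 5^5 = 6 · 3125 = 18750.

18750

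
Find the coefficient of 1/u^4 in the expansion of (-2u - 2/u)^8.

7168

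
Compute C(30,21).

14307150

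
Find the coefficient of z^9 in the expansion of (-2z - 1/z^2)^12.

24576

General term: C(12,j)·(-2z)^j·(-1/z^2)^(12-j), with z-exponent 1j − 2(12−j) = 3j − 24.
Set 3j − 24 = 9: j = 11.
C(12,11) = 12; (-2)^11 = -2048; (-1)^1 = -1.
Coefficient = 12 · (-2048) · (-1) = 24576.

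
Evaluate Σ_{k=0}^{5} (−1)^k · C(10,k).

-126

The partial alternating sum Σ_{k=0}^{5} (−1)^k C(10,k) = (−1)^5 C(9,5) = -126.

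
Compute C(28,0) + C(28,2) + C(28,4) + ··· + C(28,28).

134217728

Even-i terms of row 28 sum to 2^27 = 134217728.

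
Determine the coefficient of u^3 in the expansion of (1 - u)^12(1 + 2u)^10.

Coefficient of u^3 = Σ_{j} C(12,j)·(-1)^j·C(10,3-j)·2^(3-j) for j from 0 to 3.
= 960 + (-2160) + 1320 + (-220) = -100.

-100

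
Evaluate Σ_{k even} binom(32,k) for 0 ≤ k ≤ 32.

2147483648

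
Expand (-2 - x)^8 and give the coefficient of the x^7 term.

The general term is C(8,j)·(-2)^j·(-x)^(8-j); the x^7 term has j = 1.
C(8,1) = 8.
Coefficient = C(8,1) · (-2)^1 · (-1)^7 = 8 · (-2) · (-1) = 16.

16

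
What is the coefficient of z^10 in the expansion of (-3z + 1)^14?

59108049

The general term is C(14,j)·(-3z)^j·(1)^(14-j); the z^10 term has j = 10.
C(14,10) = 1001.
Coefficient = C(14,10) · (-3)^10 = 1001 · 59049 = 59108049.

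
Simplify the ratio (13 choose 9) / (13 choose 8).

5/9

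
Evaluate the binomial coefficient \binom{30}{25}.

C(30,25) = C(30,5) by symmetry.
C(30,5) = (30·29·28·27·26) / 5! = 17100720 / 120 = 142506.

142506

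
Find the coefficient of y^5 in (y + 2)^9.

2016

The general term is C(9,j)·(y)^j·(2)^(9-j); the y^5 term has j = 5.
C(9,5) = 126.
Coefficient = C(9,5) · 2^4 = 126 · 16 = 2016.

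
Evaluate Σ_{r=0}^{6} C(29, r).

621616

1 + 29 + 406 + 3654 + 23751 + 118755 + 475020 = 621616.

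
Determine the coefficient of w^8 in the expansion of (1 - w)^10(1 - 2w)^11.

5059605

Coefficient of w^8 = Σ_{j} C(10,j)·(-1)^j·C(11,8-j)·(-2)^(8-j) for j from 0 to 8.
= 42240 + 422400 + 1330560 + 1774080 + 1108800 + 332640 + 46200 + 2640 + 45 = 5059605.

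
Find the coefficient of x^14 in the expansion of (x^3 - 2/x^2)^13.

-41184

General term: C(13,j)·(x^3)^j·(-2/x^2)^(13-j), with x-exponent 3j − 2(13−j) = 5j − 26.
Set 5j − 26 = 14: j = 8.
C(13,8) = 1287; 1^8 = 1; (-2)^5 = -32.
Coefficient = 1287 · 1 · (-32) = -41184.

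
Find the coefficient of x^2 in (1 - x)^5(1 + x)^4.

-4

Coefficient of x^2 = Σ_{j} C(5,j)·(-1)^j·C(4,2-j)·1^(2-j) for j from 0 to 2.
= 6 + (-20) + 10 = -4.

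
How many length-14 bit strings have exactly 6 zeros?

3003

Choose the 6 positions: C(14,6) = 3003.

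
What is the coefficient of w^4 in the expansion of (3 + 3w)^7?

76545

The general term is C(7,j)·(3)^j·(3w)^(7-j); the w^4 term has j = 3.
C(7,3) = 35.
Coefficient = C(7,3) · 3^3 · 3^4 = 35 · 27 · 81 = 76545.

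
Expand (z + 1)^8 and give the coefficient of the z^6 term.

28

The general term is C(8,j)·(z)^j·(1)^(8-j); the z^6 term has j = 6.
C(8,6) = 28.
Coefficient = C(8,6) = 28.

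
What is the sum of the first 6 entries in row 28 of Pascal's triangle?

122438

1 + 28 + 378 + 3276 + 20475 + 98280 = 122438.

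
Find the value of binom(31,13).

206253075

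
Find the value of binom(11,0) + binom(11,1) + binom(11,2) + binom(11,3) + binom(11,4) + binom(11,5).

1024

1 + 11 + 55 + 165 + 330 + 462 = 1024.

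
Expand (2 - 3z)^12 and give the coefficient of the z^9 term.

The general term is C(12,j)·(2)^j·(-3z)^(12-j); the z^9 term has j = 3.
C(12,3) = 220.
Coefficient = C(12,3) · 2^3 · (-3)^9 = 220 · 8 · (-19683) = -34642080.

-34642080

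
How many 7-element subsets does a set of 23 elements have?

245157

C(23,7) = (23·22·21·20·19·18·17) / 7! = 1235591280 / 5040 = 245157.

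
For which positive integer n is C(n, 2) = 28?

n(n−1)/2 = 28 ⇒ n(n−1) = 56. Since 8·7 = 56, n = 8.

8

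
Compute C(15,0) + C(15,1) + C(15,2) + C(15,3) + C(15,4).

1941

1 + 15 + 105 + 455 + 1365 = 1941.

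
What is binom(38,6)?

C(38,6) = (38·37·36·35·34·33) / 6! = 1987690320 / 720 = 2760681.

2760681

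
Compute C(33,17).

C(33,17) = C(33,16) by symmetry.
C(33,16) = (33·32·31·30·29·28·27·26·25·24·23·22·21·20·19·18) / 16! = 24412776311194951680000 / 20922789888000 = 1166803110.

1166803110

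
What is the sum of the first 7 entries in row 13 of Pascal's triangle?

4096

1 + 13 + 78 + 286 + 715 + 1287 + 1716 = 4096.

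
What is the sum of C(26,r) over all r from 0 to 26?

67108864

Setting x = 1 in (1+x)^26 gives Σ C(26,r) = 2^26 = 67108864.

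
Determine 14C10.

1001

C(14,10) = C(14,4) by symmetry.
C(14,4) = (14·13·12·11) / 4! = 24024 / 24 = 1001.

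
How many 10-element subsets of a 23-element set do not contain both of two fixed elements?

940576

All 10-subsets: C(23,10) = 1144066. Those containing both fixed elements: C(21,8) = 203490.
1144066 − 203490 = 940576.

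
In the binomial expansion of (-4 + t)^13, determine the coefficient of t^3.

299892736

The general term is C(13,j)·(-4)^j·(t)^(13-j); the t^3 term has j = 10.
C(13,10) = 286.
Coefficient = C(13,10) · (-4)^10 = 286 · 1048576 = 299892736.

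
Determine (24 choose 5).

C(24,5) = (24·23·22·21·20) / 5! = 5100480 / 120 = 42504.

42504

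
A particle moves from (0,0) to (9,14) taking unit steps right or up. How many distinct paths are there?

817190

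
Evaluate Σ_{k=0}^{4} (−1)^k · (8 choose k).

35

The partial alternating sum Σ_{k=0}^{4} (−1)^k C(8,k) = (−1)^4 C(7,4) = 35.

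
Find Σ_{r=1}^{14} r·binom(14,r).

Differentiating (1+x)^14 and setting x=1: Σ r·C(14,r) = 14·2^13 = 114688.

114688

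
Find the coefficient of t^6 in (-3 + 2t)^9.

-145152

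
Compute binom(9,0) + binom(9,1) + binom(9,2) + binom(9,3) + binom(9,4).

256

1 + 9 + 36 + 84 + 126 = 256.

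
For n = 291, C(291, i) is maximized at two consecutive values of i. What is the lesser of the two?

For odd n = 291, C(291,i) peaks at i = (n−1)/2 and (n+1)/2; the lesser is 145.

145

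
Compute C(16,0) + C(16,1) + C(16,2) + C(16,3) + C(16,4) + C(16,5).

6885

1 + 16 + 120 + 560 + 1820 + 4368 = 6885.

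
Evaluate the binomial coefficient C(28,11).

21474180

C(28,11) = (28·27·26·25·24·23·22·21·20·19·18) / 11! = 857180548224000 / 39916800 = 21474180.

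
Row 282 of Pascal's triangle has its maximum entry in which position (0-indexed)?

C(282,k) is maximized at k = 282/2 = 141.

141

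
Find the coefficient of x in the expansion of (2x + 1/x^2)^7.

672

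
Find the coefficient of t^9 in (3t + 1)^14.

The general term is C(14,j)·(3t)^j·(1)^(14-j); the t^9 term has j = 9.
C(14,9) = 2002.
Coefficient = C(14,9) · 3^9 = 2002 · 19683 = 39405366.

39405366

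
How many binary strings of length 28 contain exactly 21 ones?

1184040

Choose the 21 positions: C(28,21) = 1184040.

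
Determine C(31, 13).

206253075

C(31,13) = (31·30·29·28·27·26·25·24·23·22·21·20·19) / 13! = 1284342188088960000 / 6227020800 = 206253075.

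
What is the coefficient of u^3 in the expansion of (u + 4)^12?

The general term is C(12,j)·(u)^j·(4)^(12-j); the u^3 term has j = 3.
C(12,3) = 220.
Coefficient = C(12,3) · 4^9 = 220 · 262144 = 57671680.

57671680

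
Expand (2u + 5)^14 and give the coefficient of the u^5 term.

125125000000

The general term is C(14,j)·(2u)^j·(5)^(14-j); the u^5 term has j = 5.
C(14,5) = 2002.
Coefficient = C(14,5) · 2^5 · 5^9 = 2002 · 32 · 1953125 = 125125000000.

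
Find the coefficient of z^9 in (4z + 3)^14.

127529385984

The general term is C(14,j)·(4z)^j·(3)^(14-j); the z^9 term has j = 9.
C(14,9) = 2002.
Coefficient = C(14,9) · 4^9 · 3^5 = 2002 · 262144 · 243 = 127529385984.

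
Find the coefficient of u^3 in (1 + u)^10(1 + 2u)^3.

Coefficient of u^3 = Σ_{j} C(10,j)·1^j·C(3,3-j)·2^(3-j) for j from 0 to 3.
= 8 + 120 + 270 + 120 = 518.

518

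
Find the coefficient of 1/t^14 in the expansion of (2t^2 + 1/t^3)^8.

General term: C(8,j)·(2t^2)^j·(1/t^3)^(8-j), with t-exponent 2j − 3(8−j) = 5j − 24.
Set 5j − 24 = -14: j = 2.
C(8,2) = 28; 2^2 = 4; 1^6 = 1.
Coefficient = 28 · 4 · 1 = 112.

112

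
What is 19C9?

92378

C(19,9) = (19·18·17·16·15·14·13·12·11) / 9! = 33522128640 / 362880 = 92378.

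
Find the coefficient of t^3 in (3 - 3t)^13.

The general term is C(13,j)·(3)^j·(-3t)^(13-j); the t^3 term has j = 10.
C(13,10) = 286.
Coefficient = C(13,10) · 3^10 · (-3)^3 = 286 · 59049 · (-27) = -455976378.

-455976378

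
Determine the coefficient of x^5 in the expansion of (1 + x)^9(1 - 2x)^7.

-294

Coefficient of x^5 = Σ_{j} C(9,j)·1^j·C(7,5-j)·(-2)^(5-j) for j from 0 to 5.
= (-672) + 5040 + (-10080) + 7056 + (-1764) + 126 = -294.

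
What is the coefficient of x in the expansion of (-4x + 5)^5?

The general term is C(5,j)·(-4x)^j·(5)^(5-j); the x^1 term has j = 1.
C(5,1) = 5.
Coefficient = C(5,1) · (-4)^1 · 5^4 = 5 · (-4) · 625 = -12500.

-12500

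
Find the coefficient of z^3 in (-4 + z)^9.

The general term is C(9,j)·(-4)^j·(z)^(9-j); the z^3 term has j = 6.
C(9,6) = 84.
Coefficient = C(9,6) · (-4)^6 = 84 · 4096 = 344064.

344064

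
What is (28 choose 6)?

376740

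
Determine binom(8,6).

28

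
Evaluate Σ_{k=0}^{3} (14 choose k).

1 + 14 + 91 + 364 = 470.

470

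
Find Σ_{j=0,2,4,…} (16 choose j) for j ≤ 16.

32768

Even-j terms of row 16 sum to 2^15 = 32768.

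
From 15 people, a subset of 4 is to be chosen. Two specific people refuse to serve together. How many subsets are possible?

All 4-subsets: C(15,4) = 1365. Those containing both fixed elements: C(13,2) = 78.
1365 − 78 = 1287.

1287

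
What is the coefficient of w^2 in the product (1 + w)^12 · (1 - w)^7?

3

Coefficient of w^2 = Σ_{j} C(12,j)·1^j·C(7,2-j)·(-1)^(2-j) for j from 0 to 2.
= 21 + (-84) + 66 = 3.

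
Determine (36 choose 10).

C(36,10) = (36·35·34·33·32·31·30·29·28·27) / 10! = 922393263052800 / 3628800 = 254186856.

254186856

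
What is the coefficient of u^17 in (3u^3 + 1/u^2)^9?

General term: C(9,j)·(3u^3)^j·(1/u^2)^(9-j), with u-exponent 3j − 2(9−j) = 5j − 18.
Set 5j − 18 = 17: j = 7.
C(9,7) = 36; 3^7 = 2187; 1^2 = 1.
Coefficient = 36 · 2187 · 1 = 78732.

78732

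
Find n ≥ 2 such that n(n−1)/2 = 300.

n(n−1)/2 = 300 ⇒ n(n−1) = 600. Since 25·24 = 600, n = 25.

25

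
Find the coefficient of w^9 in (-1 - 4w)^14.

The general term is C(14,j)·(-1)^j·(-4w)^(14-j); the w^9 term has j = 5.
C(14,5) = 2002.
Coefficient = C(14,5) · (-1)^5 · (-4)^9 = 2002 · (-1) · (-262144) = 524812288.

524812288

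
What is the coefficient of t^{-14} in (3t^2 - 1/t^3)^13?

312741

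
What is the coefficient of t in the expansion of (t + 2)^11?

11264

The general term is C(11,j)·(t)^j·(2)^(11-j); the t^1 term has j = 1.
C(11,1) = 11.
Coefficient = C(11,1) · 2^10 = 11 · 1024 = 11264.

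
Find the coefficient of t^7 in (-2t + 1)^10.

The general term is C(10,j)·(-2t)^j·(1)^(10-j); the t^7 term has j = 7.
C(10,7) = 120.
Coefficient = C(10,7) · (-2)^7 = 120 · (-128) = -15360.

-15360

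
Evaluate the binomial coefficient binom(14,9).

2002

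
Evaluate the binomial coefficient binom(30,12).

86493225

C(30,12) = (30·29·28·27·26·25·24·23·22·21·20·19) / 12! = 41430393164160000 / 479001600 = 86493225.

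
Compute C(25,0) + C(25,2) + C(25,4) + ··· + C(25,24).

16777216

Even-j terms of row 25 sum to 2^24 = 16777216.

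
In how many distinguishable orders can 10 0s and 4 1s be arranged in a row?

Choose positions for the 0s: C(14,10) = 1001.

1001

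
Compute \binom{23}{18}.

C(23,18) = C(23,5) by symmetry.
C(23,5) = (23·22·21·20·19) / 5! = 4037880 / 120 = 33649.

33649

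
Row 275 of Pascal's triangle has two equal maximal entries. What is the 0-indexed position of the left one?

For odd n = 275, C(275,k) peaks at k = (n−1)/2 and (n+1)/2; the lower is 137.

137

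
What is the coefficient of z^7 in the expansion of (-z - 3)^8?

The general term is C(8,j)·(-z)^j·(-3)^(8-j); the z^7 term has j = 7.
C(8,7) = 8.
Coefficient = C(8,7) · (-1)^7 · (-3)^1 = 8 · (-1) · (-3) = 24.

24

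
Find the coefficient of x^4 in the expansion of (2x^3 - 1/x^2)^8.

1120

General term: C(8,j)·(2x^3)^j·(-1/x^2)^(8-j), with x-exponent 3j − 2(8−j) = 5j − 16.
Set 5j − 16 = 4: j = 4.
C(8,4) = 70; 2^4 = 16; (-1)^4 = 1.
Coefficient = 70 · 16 · 1 = 1120.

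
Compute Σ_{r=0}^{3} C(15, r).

1 + 15 + 105 + 455 = 576.

576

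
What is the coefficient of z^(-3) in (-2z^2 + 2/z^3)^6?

General term: C(6,j)·(-2z^2)^j·(2/z^3)^(6-j), with z-exponent 2j − 3(6−j) = 5j − 18.
Set 5j − 18 = -3: j = 3.
C(6,3) = 20; (-2)^3 = -8; 2^3 = 8.
Coefficient = 20 · (-8) · 8 = -1280.

-1280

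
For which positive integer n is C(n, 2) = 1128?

n(n−1)/2 = 1128 ⇒ n(n−1) = 2256. Since 48·47 = 2256, n = 48.

48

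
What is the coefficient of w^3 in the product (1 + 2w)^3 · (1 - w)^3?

Coefficient of w^3 = Σ_{j} C(3,j)·2^j·C(3,3-j)·(-1)^(3-j) for j from 0 to 3.
= (-1) + 18 + (-36) + 8 = -11.

-11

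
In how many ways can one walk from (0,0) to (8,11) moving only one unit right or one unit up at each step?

Each path is a sequence of 19 steps with 8 rights: C(19,8) = 75582.

75582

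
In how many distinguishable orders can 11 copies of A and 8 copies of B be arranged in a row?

75582

Choose positions for the A's: C(19,11) = 75582.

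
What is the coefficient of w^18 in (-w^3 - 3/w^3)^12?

5940

General term: C(12,j)·(-w^3)^j·(-3/w^3)^(12-j), with w-exponent 3j − 3(12−j) = 6j − 36.
Set 6j − 36 = 18: j = 9.
C(12,9) = 220; (-1)^9 = -1; (-3)^3 = -27.
Coefficient = 220 · (-1) · (-27) = 5940.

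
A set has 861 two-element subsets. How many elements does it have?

n(n−1)/2 = 861 ⇒ n(n−1) = 1722. Since 42·41 = 1722, n = 42.

42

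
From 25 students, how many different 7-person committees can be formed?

This is C(25,7) = 480700.

480700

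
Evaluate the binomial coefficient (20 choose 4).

4845

C(20,4) = (20·19·18·17) / 4! = 116280 / 24 = 4845.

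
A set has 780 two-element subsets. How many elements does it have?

n(n−1)/2 = 780 ⇒ n(n−1) = 1560. Since 40·39 = 1560, n = 40.

40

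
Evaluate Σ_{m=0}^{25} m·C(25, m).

Differentiating (1+x)^25 and setting x=1: Σ m·C(25,m) = 25·2^24 = 419430400.

419430400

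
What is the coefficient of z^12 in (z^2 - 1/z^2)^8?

-8

General term: C(8,j)·(z^2)^j·(-1/z^2)^(8-j), with z-exponent 2j − 2(8−j) = 4j − 16.
Set 4j − 16 = 12: j = 7.
C(8,7) = 8; 1^7 = 1; (-1)^1 = -1.
Coefficient = 8 · 1 · (-1) = -8.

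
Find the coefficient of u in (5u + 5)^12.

The general term is C(12,j)·(5u)^j·(5)^(12-j); the u^1 term has j = 1.
C(12,1) = 12.
Coefficient = C(12,1) · 5^1 · 5^11 = 12 · 5 · 48828125 = 2929687500.

2929687500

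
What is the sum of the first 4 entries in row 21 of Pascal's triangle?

1 + 21 + 210 + 1330 = 1562.

1562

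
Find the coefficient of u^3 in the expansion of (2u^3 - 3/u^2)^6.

General term: C(6,j)·(2u^3)^j·(-3/u^2)^(6-j), with u-exponent 3j − 2(6−j) = 5j − 12.
Set 5j − 12 = 3: j = 3.
C(6,3) = 20; 2^3 = 8; (-3)^3 = -27.
Coefficient = 20 · 8 · (-27) = -4320.

-4320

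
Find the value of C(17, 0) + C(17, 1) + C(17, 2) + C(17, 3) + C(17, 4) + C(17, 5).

1 + 17 + 136 + 680 + 2380 + 6188 = 9402.

9402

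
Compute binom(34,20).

C(34,20) = C(34,14) by symmetry.
C(34,14) = (34·33·32·31·30·29·28·27·26·25·24·23·22·21) / 14! = 121350057687226368000 / 87178291200 = 1391975640.

1391975640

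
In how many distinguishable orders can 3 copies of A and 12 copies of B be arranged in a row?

455

Choose positions for the A's: C(15,3) = 455.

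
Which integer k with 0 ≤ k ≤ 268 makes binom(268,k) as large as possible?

C(268,k) is maximized at k = 268/2 = 134.

134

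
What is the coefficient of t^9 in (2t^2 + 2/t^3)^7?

896

General term: C(7,j)·(2t^2)^j·(2/t^3)^(7-j), with t-exponent 2j − 3(7−j) = 5j − 21.
Set 5j − 21 = 9: j = 6.
C(7,6) = 7; 2^6 = 64; 2^1 = 2.
Coefficient = 7 · 64 · 2 = 896.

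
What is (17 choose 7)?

C(17,7) = (17·16·15·14·13·12·11) / 7! = 98017920 / 5040 = 19448.

19448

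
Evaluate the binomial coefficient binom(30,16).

C(30,16) = C(30,14) by symmetry.
C(30,14) = (30·29·28·27·26·25·24·23·22·21·20·19·18·17) / 14! = 12677700308232960000 / 87178291200 = 145422675.

145422675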